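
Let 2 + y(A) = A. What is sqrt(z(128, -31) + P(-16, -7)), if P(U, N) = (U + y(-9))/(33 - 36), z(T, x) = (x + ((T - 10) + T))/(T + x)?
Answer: 8*sqrt(1649)/97 ≈ 3.3491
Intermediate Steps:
y(A) = -2 + A
z(T, x) = (-10 + x + 2*T)/(T + x) (z(T, x) = (x + ((-10 + T) + T))/(T + x) = (x + (-10 + 2*T))/(T + x) = (-10 + x + 2*T)/(T + x))
P(U, N) = 11/3 - U/3 (P(U, N) = (U + (-2 - 9))/(33 - 36) = (U - 11)/(-3) = (-11 + U)*(-1/3) = 11/3 - U/3)
sqrt(z(128, -31) + P(-16, -7)) = sqrt((-10 - 31 + 2*128)/(128 - 31) + (11/3 - 1/3*(-16))) = sqrt((-10 - 31 + 256)/97 + (11/3 + 16/3)) = sqrt((1/97)*215 + 9) = sqrt(215/97 + 9) = sqrt(1088/97) = 8*sqrt(1649)/97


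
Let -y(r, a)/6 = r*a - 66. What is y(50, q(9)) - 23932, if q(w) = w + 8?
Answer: -28636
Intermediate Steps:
q(w) = 8 + w
y(r, a) = 396 - 6*a*r (y(r, a) = -6*(r*a - 66) = -6*(a*r - 66) = -6*(-66 + a*r) = 396 - 6*a*r)
y(50, q(9)) - 23932 = (396 - 6*(8 + 9)*50) - 23932 = (396 - 6*17*50) - 23932 = (396 - 5100) - 23932 = -4704 - 23932 = -28636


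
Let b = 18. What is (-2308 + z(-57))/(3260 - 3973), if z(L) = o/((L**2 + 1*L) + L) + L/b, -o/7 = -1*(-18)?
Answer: 14491267/4470510 ≈ 3.2415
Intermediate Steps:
o = -126 (o = -(-7)*(-18) = -7*18 = -126)
z(L) = -126/(L**2 + 2*L) + L/18 (z(L) = -126/((L**2 + 1*L) + L) + L/18 = -126/((L**2 + L) + L) + L*(1/18) = -126/((L + L**2) + L) + L/18 = -126/(L**2 + 2*L) + L/18)
(-2308 + z(-57))/(3260 - 3973) = (-2308 + (1/18)*(-2268 + (-57)**3 + 2*(-57)**2)/(-57*(2 - 57)))/(3260 - 3973) = (-2308 + (1/18)*(-1/57)*(-2268 - 185193 + 2*3249)/(-55))/(-713) = (-2308 + (1/18)*(-1/57)*(-1/55)*(-2268 - 185193 + 6498))*(-1/713) = (-2308 + (1/18)*(-1/57)*(-1/55)*(-180963))*(-1/713) = (-2308 - 20107/6270)*(-1/713) = -14491267/6270*(-1/713) = 14491267/4470510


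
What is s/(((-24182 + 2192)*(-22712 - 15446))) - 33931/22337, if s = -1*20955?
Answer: -1898118722457/1249523470636 ≈ -1.5191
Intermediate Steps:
s = -20955
s/(((-24182 + 2192)*(-22712 - 15446))) - 33931/22337 = -20955*1/((-24182 + 2192)*(-22712 - 15446)) - 33931/22337 = -20955/((-21990*(-38158))) - 33931*1/22337 = -20955/839094420 - 33931/22337 = -20955*1/839094420 - 33931/22337 = -1397/55939628 - 33931/22337 = -1898118722457/1249523470636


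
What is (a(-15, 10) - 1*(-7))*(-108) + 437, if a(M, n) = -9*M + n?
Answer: -15979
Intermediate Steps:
a(M, n) = n - 9*M
(a(-15, 10) - 1*(-7))*(-108) + 437 = ((10 - 9*(-15)) - 1*(-7))*(-108) + 437 = ((10 + 135) + 7)*(-108) + 437 = (145 + 7)*(-108) + 437 = 152*(-108) + 437 = -16416 + 437 = -15979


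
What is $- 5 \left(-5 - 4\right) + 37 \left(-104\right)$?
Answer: $-3803$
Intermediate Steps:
$- 5 \left(-5 - 4\right) + 37 \left(-104\right) = \left(-5\right) \left(-9\right) - 3848 = 45 - 3848 = -3803$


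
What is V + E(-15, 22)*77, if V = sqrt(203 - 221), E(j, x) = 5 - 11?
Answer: -462 + 3*I*sqrt(2) ≈ -462.0 + 4.2426*I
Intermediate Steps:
E(j, x) = -6
V = 3*I*sqrt(2) (V = sqrt(-18) = 3*I*sqrt(2) ≈ 4.2426*I)
V + E(-15, 22)*77 = 3*I*sqrt(2) - 6*77 = 3*I*sqrt(2) - 462 = -462 + 3*I*sqrt(2)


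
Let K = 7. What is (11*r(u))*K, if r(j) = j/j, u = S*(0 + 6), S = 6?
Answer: 77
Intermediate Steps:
u = 36 (u = 6*(0 + 6) = 6*6 = 36)
r(j) = 1
(11*r(u))*K = (11*1)*7 = 11*7 = 77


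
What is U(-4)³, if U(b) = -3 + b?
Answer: -343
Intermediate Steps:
U(-4)³ = (-3 - 4)³ = (-7)³ = -343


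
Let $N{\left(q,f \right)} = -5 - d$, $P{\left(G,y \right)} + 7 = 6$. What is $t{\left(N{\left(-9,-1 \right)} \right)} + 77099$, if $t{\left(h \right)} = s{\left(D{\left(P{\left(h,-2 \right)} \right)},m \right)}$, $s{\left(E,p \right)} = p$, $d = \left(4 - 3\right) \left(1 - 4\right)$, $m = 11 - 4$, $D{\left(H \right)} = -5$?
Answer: $77106$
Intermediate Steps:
$P{\left(G,y \right)} = -1$ ($P{\left(G,y \right)} = -7 + 6 = -1$)
$m = 7$ ($m = 11 - 4 = 7$)
$d = -3$ ($d = 1 \left(-3\right) = -3$)
$N{\left(q,f \right)} = -2$ ($N{\left(q,f \right)} = -5 - -3 = -5 + 3 = -2$)
$t{\left(h \right)} = 7$
$t{\left(N{\left(-9,-1 \right)} \right)} + 77099 = 7 + 77099 = 77106$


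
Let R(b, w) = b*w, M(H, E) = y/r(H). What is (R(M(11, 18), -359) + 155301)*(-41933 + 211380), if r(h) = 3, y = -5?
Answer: 79250023006/3 ≈ 2.6417e+10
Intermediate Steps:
M(H, E) = -5/3
(R(M(11, 18), -359) + 155301)*(-41933 + 211380) = (-5/3*(-359) + 155301)*(-41933 + 211380) = (1795/3 + 155301)*169447 = (467698/3)*169447 = 79250023006/3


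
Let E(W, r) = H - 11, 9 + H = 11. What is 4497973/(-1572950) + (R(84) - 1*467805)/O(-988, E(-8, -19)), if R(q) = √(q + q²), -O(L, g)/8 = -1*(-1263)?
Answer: 115064392593/2648847800 - √1785/5052 ≈ 43.431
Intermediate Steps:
H = 2 (H = -9 + 11 = 2)
E(W, r) = -9 (E(W, r) = 2 - 11 = -9)
O(L, g) = -10104 (O(L, g) = -(-8)*(-1263) = -8*1263 = -10104)
4497973/(-1572950) + (R(84) - 1*467805)/O(-988, E(-8, -19)) = 4497973/(-1572950) + (√(84*(1 + 84)) - 1*467805)/(-10104) = 4497973*(-1/1572950) + (√(84*85) - 467805)*(-1/10104) = -4497973/1572950 + (√7140 - 467805)*(-1/10104) = -4497973/1572950 + (2*√1785 - 467805)*(-1/10104) = -4497973/1572950 + (-467805 + 2*√1785)*(-1/10104) = -4497973/1572950 + (155935/3368 - √1785/5052) = 115064392593/2648847800 - √1785/5052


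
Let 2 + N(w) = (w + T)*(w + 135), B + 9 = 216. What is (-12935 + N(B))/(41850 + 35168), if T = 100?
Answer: 92057/77018 ≈ 1.1953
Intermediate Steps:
B = 207 (B = -9 + 216 = 207)
N(w) = -2 + (100 + w)*(135 + w) (N(w) = -2 + (w + 100)*(w + 135) = -2 + (100 + w)*(135 + w))
(-12935 + N(B))/(41850 + 35168) = (-12935 + (13498 + 207**2 + 235*207))/(41850 + 35168) = (-12935 + (13498 + 42849 + 48645))/77018 = (-12935 + 104992)*(1/77018) = 92057*(1/77018) = 92057/77018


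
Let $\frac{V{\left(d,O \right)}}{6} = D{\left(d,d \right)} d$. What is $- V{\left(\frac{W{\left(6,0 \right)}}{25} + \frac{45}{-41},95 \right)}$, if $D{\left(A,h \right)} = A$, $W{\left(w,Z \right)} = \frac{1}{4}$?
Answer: $- \frac{59648043}{8405000} \approx -7.0967$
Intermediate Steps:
$W{\left(w,Z \right)} = \frac{1}{4}$
$V{\left(d,O \right)} = 6 d^{2}$ ($V{\left(d,O \right)} = 6 d d = 6 d^{2}$)
$- V{\left(\frac{W{\left(6,0 \right)}}{25} + \frac{45}{-41},95 \right)} = - 6 \left(\frac{1}{4 \cdot 25} + \frac{45}{-41}\right)^{2} = - 6 \left(\frac{1}{4} \cdot \frac{1}{25} + 45 \left(- \frac{1}{41}\right)\right)^{2} = - 6 \left(\frac{1}{100} - \frac{45}{41}\right)^{2} = - 6 \left(- \frac{4459}{4100}\right)^{2} = - \frac{6 \cdot 19882681}{16810000} = \left(-1\right) \frac{59648043}{8405000} = - \frac{59648043}{8405000}$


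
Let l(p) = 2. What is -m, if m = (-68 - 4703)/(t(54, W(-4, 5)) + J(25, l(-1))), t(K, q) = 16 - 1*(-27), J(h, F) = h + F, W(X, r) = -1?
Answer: 4771/70 ≈ 68.157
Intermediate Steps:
J(h, F) = F + h
t(K, q) = 43 (t(K, q) = 16 + 27 = 43)
m = -4771/70 (m = (-68 - 4703)/(43 + (2 + 25)) = -4771/(43 + 27) = -4771/70 ≈ -68.157)
-m = -1*(-4771/70) = 4771/70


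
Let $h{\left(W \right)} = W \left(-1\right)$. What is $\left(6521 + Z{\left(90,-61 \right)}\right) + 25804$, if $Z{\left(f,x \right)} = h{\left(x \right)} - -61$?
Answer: $32447$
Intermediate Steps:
$h{\left(W \right)} = - W$
$Z{\left(f,x \right)} = 61 - x$ ($Z{\left(f,x \right)} = - x - -61 = - x + 61 = 61 - x$)
$\left(6521 + Z{\left(90,-61 \right)}\right) + 25804 = \left(6521 + \left(61 - -61\right)\right) + 25804 = \left(6521 + \left(61 + 61\right)\right) + 25804 = \left(6521 + 122\right) + 25804 = 6643 + 25804 = 32447$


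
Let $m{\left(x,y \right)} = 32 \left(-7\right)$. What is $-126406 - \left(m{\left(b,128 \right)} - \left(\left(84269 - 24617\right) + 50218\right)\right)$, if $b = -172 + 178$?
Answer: $-16312$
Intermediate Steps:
$b = 6$
$m{\left(x,y \right)} = -224$
$-126406 - \left(m{\left(b,128 \right)} - \left(\left(84269 - 24617\right) + 50218\right)\right) = -126406 - \left(-224 - \left(\left(84269 - 24617\right) + 50218\right)\right) = -126406 - \left(-224 - \left(59652 + 50218\right)\right) = -126406 - \left(-224 - 109870\right) = -126406 - -110094 = -126406 + 110094 = -16312$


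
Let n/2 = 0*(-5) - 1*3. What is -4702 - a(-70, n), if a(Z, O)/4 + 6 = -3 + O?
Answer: -4642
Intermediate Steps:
n = -6 (n = 2*(0*(-5) - 1*3) = 2*(0 - 3) = 2*(-3) = -6)
a(Z, O) = -36 + 4*O (a(Z, O) = -24 + 4*(-3 + O) = -24 + (-12 + 4*O) = -36 + 4*O)
-4702 - a(-70, n) = -4702 - (-36 + 4*(-6)) = -4702 - (-36 - 24) = -4702 - 1*(-60) = -4702 + 60 = -4642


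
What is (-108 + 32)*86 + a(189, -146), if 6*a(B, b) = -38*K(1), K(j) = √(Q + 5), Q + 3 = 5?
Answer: -6536 - 19*√7/3 ≈ -6552.8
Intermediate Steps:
Q = 2 (Q = -3 + 5 = 2)
K(j) = √7 (K(j) = √(2 + 5) = √7)
a(B, b) = -19*√7/3 (a(B, b) = (-38*√7)/6 = -19*√7/3)
(-108 + 32)*86 + a(189, -146) = (-108 + 32)*86 - 19*√7/3 = -76*86 - 19*√7/3 = -6536 - 19*√7/3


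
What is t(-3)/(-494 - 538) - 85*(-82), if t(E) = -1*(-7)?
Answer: 7193033/1032 ≈ 6970.0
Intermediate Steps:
t(E) = 7
t(-3)/(-494 - 538) - 85*(-82) = 7/(-494 - 538) - 85*(-82) = 7/(-1032) + 6970 = 7*(-1/1032) + 6970 = -7/1032 + 6970 = 7193033/1032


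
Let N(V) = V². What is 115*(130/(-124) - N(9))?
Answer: -585005/62 ≈ -9435.6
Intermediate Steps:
115*(130/(-124) - N(9)) = 115*(130/(-124) - 1*9²) = 115*(130*(-1/124) - 1*81) = 115*(-65/62 - 81) = 115*(-5087/62) = -585005/62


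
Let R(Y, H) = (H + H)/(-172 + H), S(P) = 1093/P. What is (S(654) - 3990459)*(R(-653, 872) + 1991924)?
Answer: -151621407979804608/19075 ≈ -7.9487e+12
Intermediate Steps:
R(Y, H) = 2*H/(-172 + H) (R(Y, H) = (2*H)/(-172 + H) = 2*H/(-172 + H))
(S(654) - 3990459)*(R(-653, 872) + 1991924) = (1093/654 - 3990459)*(2*872/(-172 + 872) + 1991924) = (1093*(1/654) - 3990459)*(2*872/700 + 1991924) = (1093/654 - 3990459)*(2*872*(1/700) + 1991924) = -2609759093*(436/175 + 1991924)/654 = -2609759093/654*348587136/175 = -151621407979804608/19075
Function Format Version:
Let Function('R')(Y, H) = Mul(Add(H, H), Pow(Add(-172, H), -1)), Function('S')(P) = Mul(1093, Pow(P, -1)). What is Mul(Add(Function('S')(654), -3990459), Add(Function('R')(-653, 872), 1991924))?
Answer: Rational(-151621407979804608, 19075) ≈ -7.9487e+12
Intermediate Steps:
Function('R')(Y, H) = Mul(2, H, Pow(Add(-172, H), -1)) (Function('R')(Y, H) = Mul(Mul(2, H), Pow(Add(-172, H), -1)) = Mul(2, H, Pow(Add(-172, H), -1)))
Mul(Add(Function('S')(654), -3990459), Add(Function('R')(-653, 872), 1991924)) = Mul(Add(Mul(1093, Pow(654, -1)), -3990459), Add(Mul(2, 872, Pow(Add(-172, 872), -1)), 1991924)) = Mul(Add(Mul(1093, Rational(1, 654)), -3990459), Add(Mul(2, 872, Pow(700, -1)), 1991924)) = Mul(Add(Rational(1093, 654), -3990459), Add(Mul(2, 872, Rational(1, 700)), 1991924)) = Mul(Rational(-2609759093, 654), Add(Rational(436, 175), 1991924)) = Mul(Rational(-2609759093, 654), Rational(348587136, 175)) = Rational(-151621407979804608, 19075)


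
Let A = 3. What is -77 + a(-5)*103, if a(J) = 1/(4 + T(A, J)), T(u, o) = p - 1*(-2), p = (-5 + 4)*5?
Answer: 26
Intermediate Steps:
p = -5 (p = -1*5 = -5)
T(u, o) = -3 (T(u, o) = -5 - 1*(-2) = -5 + 2 = -3)
a(J) = 1 (a(J) = 1/(4 - 3) = 1/1 = 1)
-77 + a(-5)*103 = -77 + 1*103 = -77 + 103 = 26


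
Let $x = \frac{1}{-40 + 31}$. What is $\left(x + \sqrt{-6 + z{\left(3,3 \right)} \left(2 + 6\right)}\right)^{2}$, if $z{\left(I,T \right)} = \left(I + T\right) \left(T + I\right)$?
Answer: $\frac{22843}{81} - \frac{2 \sqrt{282}}{9} \approx 278.28$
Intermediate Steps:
$z{\left(I,T \right)} = \left(I + T\right)^{2}$ ($z{\left(I,T \right)} = \left(I + T\right) \left(I + T\right) = \left(I + T\right)^{2}$)
$x = - \frac{1}{9}$ ($x = \frac{1}{-9} = - \frac{1}{9} \approx -0.11111$)
$\left(x + \sqrt{-6 + z{\left(3,3 \right)} \left(2 + 6\right)}\right)^{2} = \left(- \frac{1}{9} + \sqrt{-6 + \left(3 + 3\right)^{2} \left(2 + 6\right)}\right)^{2} = \left(- \frac{1}{9} + \sqrt{-6 + 6^{2} \cdot 8}\right)^{2} = \left(- \frac{1}{9} + \sqrt{-6 + 36 \cdot 8}\right)^{2} = \left(- \frac{1}{9} + \sqrt{-6 + 288}\right)^{2} = \left(- \frac{1}{9} + \sqrt{282}\right)^{2}$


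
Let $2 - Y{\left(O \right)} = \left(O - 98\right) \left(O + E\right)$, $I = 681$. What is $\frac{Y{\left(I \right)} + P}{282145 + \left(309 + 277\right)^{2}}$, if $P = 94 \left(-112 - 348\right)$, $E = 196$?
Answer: $- \frac{554529}{625541} \approx -0.88648$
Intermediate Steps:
$P = -43240$ ($P = 94 \left(-460\right) = -43240$)
$Y{\left(O \right)} = 2 - \left(-98 + O\right) \left(196 + O\right)$ ($Y{\left(O \right)} = 2 - \left(O - 98\right) \left(O + 196\right) = 2 - \left(-98 + O\right) \left(196 + O\right)$)
$\frac{Y{\left(I \right)} + P}{282145 + \left(309 + 277\right)^{2}} = \frac{\left(19210 - 681^{2} - 66738\right) - 43240}{282145 + \left(309 + 277\right)^{2}} = \frac{\left(19210 - 463761 - 66738\right) - 43240}{282145 + 586^{2}} = \frac{\left(19210 - 463761 - 66738\right) - 43240}{282145 + 343396} = \frac{-511289 - 43240}{625541} = \left(-554529\right) \frac{1}{625541} = - \frac{554529}{625541}$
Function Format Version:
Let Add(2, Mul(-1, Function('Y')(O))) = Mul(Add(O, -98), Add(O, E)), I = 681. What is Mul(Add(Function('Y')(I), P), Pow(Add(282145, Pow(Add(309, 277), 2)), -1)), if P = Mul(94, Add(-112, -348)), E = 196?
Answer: Rational(-554529, 625541) ≈ -0.88648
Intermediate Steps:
P = -43240 (P = Mul(94, -460) = -43240)
Function('Y')(O) = Add(2, Mul(-1, Add(-98, O), Add(196, O))) (Function('Y')(O) = Add(2, Mul(-1, Mul(Add(O, -98), Add(O, 196)))) = Add(2, Mul(-1, Mul(Add(-98, O), Add(196, O)))) = Add(2, Mul(-1, Add(-98, O), Add(196, O))))
Mul(Add(Function('Y')(I), P), Pow(Add(282145, Pow(Add(309, 277), 2)), -1)) = Mul(Add(Add(19210, Mul(-1, Pow(681, 2)), Mul(-98, 681)), -43240), Pow(Add(282145, Pow(Add(309, 277), 2)), -1)) = Mul(Add(Add(19210, Mul(-1, 463761), -66738), -43240), Pow(Add(282145, Pow(586, 2)), -1)) = Mul(Add(Add(19210, -463761, -66738), -43240), Pow(Add(282145, 343396), -1)) = Mul(Add(-511289, -43240), Pow(625541, -1)) = Mul(-554529, Rational(1, 625541)) = Rational(-554529, 625541)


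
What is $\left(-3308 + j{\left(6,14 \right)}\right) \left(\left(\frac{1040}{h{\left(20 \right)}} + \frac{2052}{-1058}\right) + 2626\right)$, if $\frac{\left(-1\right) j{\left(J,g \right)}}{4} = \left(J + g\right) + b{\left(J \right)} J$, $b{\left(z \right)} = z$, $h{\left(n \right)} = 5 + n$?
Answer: $- \frac{24902973504}{2645} \approx -9.4151 \cdot 10^{6}$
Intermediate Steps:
$j{\left(J,g \right)} = - 4 J - 4 g - 4 J^{2}$ ($j{\left(J,g \right)} = - 4 \left(\left(J + g\right) + J J\right) = - 4 \left(\left(J + g\right) + J^{2}\right) = - 4 \left(J + g + J^{2}\right) = - 4 J - 4 g - 4 J^{2}$)
$\left(-3308 + j{\left(6,14 \right)}\right) \left(\left(\frac{1040}{h{\left(20 \right)}} + \frac{2052}{-1058}\right) + 2626\right) = \left(-3308 - \left(80 + 144\right)\right) \left(\left(\frac{1040}{5 + 20} + \frac{2052}{-1058}\right) + 2626\right) = \left(-3308 - 224\right) \left(\left(\frac{1040}{25} + 2052 \left(- \frac{1}{1058}\right)\right) + 2626\right) = \left(-3308 - 224\right) \left(\left(1040 \cdot \frac{1}{25} - \frac{1026}{529}\right) + 2626\right) = \left(-3308 - 224\right) \left(\left(\frac{208}{5} - \frac{1026}{529}\right) + 2626\right) = - 3532 \left(\frac{104902}{2645} + 2626\right) = \left(-3532\right) \frac{7050672}{2645} = - \frac{24902973504}{2645}$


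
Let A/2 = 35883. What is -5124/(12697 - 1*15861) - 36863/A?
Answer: 8967659/8109558 ≈ 1.1058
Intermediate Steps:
A = 71766 (A = 2*35883 = 71766)
-5124/(12697 - 1*15861) - 36863/A = -5124/(12697 - 1*15861) - 36863/71766 = -5124/(12697 - 15861) - 36863*1/71766 = -5124/(-3164) - 36863/71766 = -5124*(-1/3164) - 36863/71766 = 183/113 - 36863/71766 = 8967659/8109558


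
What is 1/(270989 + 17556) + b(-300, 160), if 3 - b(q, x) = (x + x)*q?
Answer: 27701185636/288545 ≈ 96003.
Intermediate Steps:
b(q, x) = 3 - 2*q*x (b(q, x) = 3 - (x + x)*q = 3 - 2*x*q = 3 - 2*q*x)
1/(270989 + 17556) + b(-300, 160) = 1/(270989 + 17556) + (3 - 2*(-300)*160) = 1/288545 + (3 + 96000) = 1/288545 + 96003 = 27701185636/288545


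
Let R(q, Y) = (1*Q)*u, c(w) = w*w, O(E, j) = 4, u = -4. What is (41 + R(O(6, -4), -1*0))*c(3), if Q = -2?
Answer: 441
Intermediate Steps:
c(w) = w²
R(q, Y) = 8 (R(q, Y) = (1*(-2))*(-4) = -2*(-4) = 8)
(41 + R(O(6, -4), -1*0))*c(3) = (41 + 8)*3² = 49*9 = 441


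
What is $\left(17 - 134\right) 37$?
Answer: $-4329$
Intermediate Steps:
$\left(17 - 134\right) 37 = \left(-117\right) 37 = -4329$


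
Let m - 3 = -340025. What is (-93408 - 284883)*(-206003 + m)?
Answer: 206556343275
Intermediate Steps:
m = -340022 (m = 3 - 340025 = -340022)
(-93408 - 284883)*(-206003 + m) = (-93408 - 284883)*(-206003 - 340022) = -378291*(-546025) = 206556343275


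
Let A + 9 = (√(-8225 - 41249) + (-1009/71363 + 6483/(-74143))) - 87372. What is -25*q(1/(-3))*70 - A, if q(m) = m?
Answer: 1396277132186585/15873200727 - I*√49474 ≈ 87964.0 - 222.43*I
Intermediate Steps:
A = -462339255031945/5291066909 + I*√49474 (A = -9 + ((√(-8225 - 41249) + (-1009/71363 + 6483/(-74143))) - 87372) = -9 + ((√(-49474) + (-1009*1/71363 + 6483*(-1/74143))) - 87372) = -9 + ((I*√49474 + (-1009/71363 - 6483/74143)) - 87372) = -9 + ((I*√49474 - 537456616/5291066909) - 87372) = -9 + ((-537456616/5291066909 + I*√49474) - 87372) = -9 + (-462291635429764/5291066909 + I*√49474) = -462339255031945/5291066909 + I*√49474 ≈ -87381.0 + 222.43*I)
-25*q(1/(-3))*70 - A = -25/(-3)*70 - (-462339255031945/5291066909 + I*√49474) = -25*(-⅓)*70 + (462339255031945/5291066909 - I*√49474) = (25/3)*70 + (462339255031945/5291066909 - I*√49474) = 1750/3 + (462339255031945/5291066909 - I*√49474) = 1396277132186585/15873200727 - I*√49474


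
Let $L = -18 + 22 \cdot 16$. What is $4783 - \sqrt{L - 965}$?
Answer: $4783 - i \sqrt{631} \approx 4783.0 - 25.12 i$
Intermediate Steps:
$L = 334$ ($L = -18 + 352 = 334$)
$4783 - \sqrt{L - 965} = 4783 - \sqrt{334 - 965} = 4783 - \sqrt{-631} = 4783 - i \sqrt{631}$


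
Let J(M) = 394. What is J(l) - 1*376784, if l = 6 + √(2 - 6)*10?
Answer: -376390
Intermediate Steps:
l = 6 + 20*I (l = 6 + √(-4)*10 = 6 + (2*I)*10 = 6 + 20*I ≈ 6.0 + 20.0*I)
J(l) - 1*376784 = 394 - 1*376784 = 394 - 376784 = -376390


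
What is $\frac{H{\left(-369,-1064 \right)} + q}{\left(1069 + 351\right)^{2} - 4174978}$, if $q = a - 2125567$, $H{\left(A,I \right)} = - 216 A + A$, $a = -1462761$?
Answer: $\frac{3508993}{2158578} \approx 1.6256$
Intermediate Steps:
$H{\left(A,I \right)} = - 215 A$
$q = -3588328$ ($q = -1462761 - 2125567 = -3588328$)
$\frac{H{\left(-369,-1064 \right)} + q}{\left(1069 + 351\right)^{2} - 4174978} = \frac{\left(-215\right) \left(-369\right) - 3588328}{\left(1069 + 351\right)^{2} - 4174978} = \frac{79335 - 3588328}{1420^{2} - 4174978} = - \frac{3508993}{2016400 - 4174978} = - \frac{3508993}{-2158578} = \left(-3508993\right) \left(- \frac{1}{2158578}\right) = \frac{3508993}{2158578}$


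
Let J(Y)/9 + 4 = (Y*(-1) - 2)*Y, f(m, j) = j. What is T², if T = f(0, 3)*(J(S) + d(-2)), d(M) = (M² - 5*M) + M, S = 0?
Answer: 5184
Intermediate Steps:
J(Y) = -36 + 9*Y*(-2 - Y) (J(Y) = -36 + 9*((Y*(-1) - 2)*Y) = -36 + 9*((-Y - 2)*Y) = -36 + 9*((-2 - Y)*Y) = -36 + 9*(Y*(-2 - Y)) = -36 + 9*Y*(-2 - Y))
d(M) = M² - 4*M
T = -72 (T = 3*((-36 - 18*0 - 9*0²) - 2*(-4 - 2)) = 3*((-36 + 0 - 9*0) - 2*(-6)) = 3*((-36 + 0 + 0) + 12) = 3*(-36 + 12) = 3*(-24) = -72)
T² = (-72)² = 5184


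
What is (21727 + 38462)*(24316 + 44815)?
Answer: 4160925759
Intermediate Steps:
(21727 + 38462)*(24316 + 44815) = 60189*69131 = 4160925759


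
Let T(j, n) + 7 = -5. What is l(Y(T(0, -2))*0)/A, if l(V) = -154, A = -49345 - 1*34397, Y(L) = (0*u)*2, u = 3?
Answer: 77/41871 ≈ 0.0018390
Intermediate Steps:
T(j, n) = -12 (T(j, n) = -7 - 5 = -12)
Y(L) = 0 (Y(L) = (0*3)*2 = 0*2 = 0)
A = -83742 (A = -49345 - 34397 = -83742)
l(Y(T(0, -2))*0)/A = -154/(-83742) = -154*(-1/83742) = 77/41871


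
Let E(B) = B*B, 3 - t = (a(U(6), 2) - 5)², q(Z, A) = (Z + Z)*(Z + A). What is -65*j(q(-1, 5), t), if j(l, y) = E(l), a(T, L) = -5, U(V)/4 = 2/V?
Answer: -4160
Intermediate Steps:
U(V) = 8/V (U(V) = 4*(2/V) = 8/V)
q(Z, A) = 2*Z*(A + Z) (q(Z, A) = (2*Z)*(A + Z) = 2*Z*(A + Z))
t = -97 (t = 3 - (-5 - 5)² = 3 - 1*(-10)² = 3 - 1*100 = 3 - 100 = -97)
E(B) = B²
j(l, y) = l²
-65*j(q(-1, 5), t) = -65*4*(5 - 1)² = -65*(2*(-1)*4)² = -65*(-8)² = -65*64 = -4160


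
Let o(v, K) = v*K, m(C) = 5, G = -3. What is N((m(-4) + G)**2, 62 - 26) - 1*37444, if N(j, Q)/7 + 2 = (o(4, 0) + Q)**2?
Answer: -28386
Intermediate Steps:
o(v, K) = K*v
N(j, Q) = -14 + 7*Q**2 (N(j, Q) = -14 + 7*(0*4 + Q)**2 = -14 + 7*(0 + Q)**2 = -14 + 7*Q**2)
N((m(-4) + G)**2, 62 - 26) - 1*37444 = (-14 + 7*(62 - 26)**2) - 1*37444 = (-14 + 7*36**2) - 37444 = (-14 + 7*1296) - 37444 = (-14 + 9072) - 37444 = 9058 - 37444 = -28386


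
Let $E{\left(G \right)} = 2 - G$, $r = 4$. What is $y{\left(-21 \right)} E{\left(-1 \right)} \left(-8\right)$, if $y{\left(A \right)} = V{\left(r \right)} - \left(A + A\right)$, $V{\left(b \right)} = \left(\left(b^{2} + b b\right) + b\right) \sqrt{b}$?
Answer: $-2736$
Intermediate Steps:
$V{\left(b \right)} = \sqrt{b} \left(b + 2 b^{2}\right)$ ($V{\left(b \right)} = \left(\left(b^{2} + b^{2}\right) + b\right) \sqrt{b} = \left(2 b^{2} + b\right) \sqrt{b} = \left(b + 2 b^{2}\right) \sqrt{b} = \sqrt{b} \left(b + 2 b^{2}\right)$)
$y{\left(A \right)} = 72 - 2 A$ ($y{\left(A \right)} = 4^{\frac{3}{2}} \left(1 + 2 \cdot 4\right) - \left(A + A\right) = 8 \left(1 + 8\right) - 2 A = 8 \cdot 9 - 2 A = 72 - 2 A$)
$y{\left(-21 \right)} E{\left(-1 \right)} \left(-8\right) = \left(72 - -42\right) \left(2 - -1\right) \left(-8\right) = \left(72 + 42\right) \left(2 + 1\right) \left(-8\right) = 114 \cdot 3 \left(-8\right) = 114 \left(-24\right) = -2736$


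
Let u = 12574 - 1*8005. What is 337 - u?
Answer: -4232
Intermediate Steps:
u = 4569 (u = 12574 - 8005 = 4569)
337 - u = 337 - 1*4569 = 337 - 4569 = -4232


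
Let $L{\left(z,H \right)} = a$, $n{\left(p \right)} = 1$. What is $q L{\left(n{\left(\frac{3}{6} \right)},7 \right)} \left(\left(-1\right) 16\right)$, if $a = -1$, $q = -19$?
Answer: $-304$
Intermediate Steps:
$L{\left(z,H \right)} = -1$
$q L{\left(n{\left(\frac{3}{6} \right)},7 \right)} \left(\left(-1\right) 16\right) = \left(-19\right) \left(-1\right) \left(\left(-1\right) 16\right) = 19 \left(-16\right) = -304$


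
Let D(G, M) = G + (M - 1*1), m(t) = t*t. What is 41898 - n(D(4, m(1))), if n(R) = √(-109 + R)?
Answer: 41898 - I*√105 ≈ 41898.0 - 10.247*I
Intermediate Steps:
m(t) = t²
D(G, M) = -1 + G + M (D(G, M) = G + (M - 1) = G + (-1 + M) = -1 + G + M)
41898 - n(D(4, m(1))) = 41898 - √(-109 + (-1 + 4 + 1²)) = 41898 - √(-109 + (-1 + 4 + 1)) = 41898 - √(-109 + 4) = 41898 - √(-105) = 41898 - I*√105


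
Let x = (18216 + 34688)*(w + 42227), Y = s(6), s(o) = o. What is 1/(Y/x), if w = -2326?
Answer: 1055461252/3 ≈ 3.5182e+8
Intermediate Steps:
Y = 6
x = 2110922504 (x = (18216 + 34688)*(-2326 + 42227) = 52904*39901 = 2110922504)
1/(Y/x) = 1/(6/2110922504) = 1/(6*(1/2110922504)) = 1/(3/1055461252) = 1055461252/3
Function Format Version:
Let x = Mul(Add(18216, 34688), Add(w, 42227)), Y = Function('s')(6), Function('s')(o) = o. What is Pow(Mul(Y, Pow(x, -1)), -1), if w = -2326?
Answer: Rational(1055461252, 3) ≈ 3.5182e+8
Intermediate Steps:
Y = 6
x = 2110922504 (x = Mul(Add(18216, 34688), Add(-2326, 42227)) = Mul(52904, 39901) = 2110922504)
Pow(Mul(Y, Pow(x, -1)), -1) = Pow(Mul(6, Pow(2110922504, -1)), -1) = Pow(Mul(6, Rational(1, 2110922504)), -1) = Pow(Rational(3, 1055461252), -1) = Rational(1055461252, 3)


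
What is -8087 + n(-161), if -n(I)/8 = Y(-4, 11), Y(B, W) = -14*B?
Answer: -8535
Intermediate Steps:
n(I) = -448 (n(I) = -(-112)*(-4) = -8*56 = -448)
-8087 + n(-161) = -8087 - 448 = -8535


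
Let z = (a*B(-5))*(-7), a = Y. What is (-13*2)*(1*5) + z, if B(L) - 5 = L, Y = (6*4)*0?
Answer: -130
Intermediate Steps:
Y = 0 (Y = 24*0 = 0)
B(L) = 5 + L
a = 0
z = 0 (z = (0*(5 - 5))*(-7) = (0*0)*(-7) = 0*(-7) = 0)
(-13*2)*(1*5) + z = (-13*2)*(1*5) + 0 = -26*5 + 0 = -130 + 0 = -130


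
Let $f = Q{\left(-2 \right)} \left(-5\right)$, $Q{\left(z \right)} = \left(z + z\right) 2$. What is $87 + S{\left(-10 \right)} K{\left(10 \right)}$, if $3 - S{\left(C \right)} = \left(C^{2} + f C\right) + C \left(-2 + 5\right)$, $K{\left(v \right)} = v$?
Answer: $3417$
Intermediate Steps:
$Q{\left(z \right)} = 4 z$ ($Q{\left(z \right)} = 2 z 2 = 4 z$)
$f = 40$ ($f = 4 \left(-2\right) \left(-5\right) = \left(-8\right) \left(-5\right) = 40$)
$S{\left(C \right)} = 3 - C^{2} - 43 C$ ($S{\left(C \right)} = 3 - \left(\left(C^{2} + 40 C\right) + C \left(-2 + 5\right)\right) = 3 - \left(\left(C^{2} + 40 C\right) + C 3\right) = 3 - \left(\left(C^{2} + 40 C\right) + 3 C\right) = 3 - \left(C^{2} + 43 C\right) = 3 - C^{2} - 43 C$)
$87 + S{\left(-10 \right)} K{\left(10 \right)} = 87 + \left(3 - \left(-10\right)^{2} - -430\right) 10 = 87 + \left(3 - 100 + 430\right) 10 = 87 + 333 \cdot 10 = 87 + 3330 = 3417$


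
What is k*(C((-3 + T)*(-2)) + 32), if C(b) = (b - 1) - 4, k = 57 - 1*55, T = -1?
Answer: 70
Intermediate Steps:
k = 2 (k = 57 - 55 = 2)
C(b) = -5 + b (C(b) = (-1 + b) - 4 = -5 + b)
k*(C((-3 + T)*(-2)) + 32) = 2*((-5 + (-3 - 1)*(-2)) + 32) = 2*((-5 - 4*(-2)) + 32) = 2*((-5 + 8) + 32) = 2*(3 + 32) = 2*35 = 70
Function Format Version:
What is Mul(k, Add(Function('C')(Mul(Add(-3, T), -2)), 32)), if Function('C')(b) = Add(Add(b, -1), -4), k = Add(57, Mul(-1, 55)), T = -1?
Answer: 70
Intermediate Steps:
k = 2 (k = Add(57, -55) = 2)
Function('C')(b) = Add(-5, b) (Function('C')(b) = Add(Add(-1, b), -4) = Add(-5, b))
Mul(k, Add(Function('C')(Mul(Add(-3, T), -2)), 32)) = Mul(2, Add(Add(-5, Mul(Add(-3, -1), -2)), 32)) = Mul(2, Add(Add(-5, Mul(-4, -2)), 32)) = Mul(2, Add(Add(-5, 8), 32)) = Mul(2, Add(3, 32)) = Mul(2, 35) = 70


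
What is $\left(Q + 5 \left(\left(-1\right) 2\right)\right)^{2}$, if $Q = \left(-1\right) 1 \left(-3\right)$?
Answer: $49$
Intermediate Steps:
$Q = 3$ ($Q = \left(-1\right) \left(-3\right) = 3$)
$\left(Q + 5 \left(\left(-1\right) 2\right)\right)^{2} = \left(3 + 5 \left(\left(-1\right) 2\right)\right)^{2} = \left(3 + 5 \left(-2\right)\right)^{2} = \left(3 - 10\right)^{2} = \left(-7\right)^{2} = 49$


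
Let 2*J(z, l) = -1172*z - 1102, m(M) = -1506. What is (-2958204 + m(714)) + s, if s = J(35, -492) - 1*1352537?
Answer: -4333308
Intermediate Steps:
J(z, l) = -551 - 586*z (J(z, l) = (-1172*z - 1102)/2 = (-1102 - 1172*z)/2 = -551 - 586*z)
s = -1373598 (s = (-551 - 586*35) - 1*1352537 = (-551 - 20510) - 1352537 = -21061 - 1352537 = -1373598)
(-2958204 + m(714)) + s = (-2958204 - 1506) - 1373598 = -2959710 - 1373598 = -4333308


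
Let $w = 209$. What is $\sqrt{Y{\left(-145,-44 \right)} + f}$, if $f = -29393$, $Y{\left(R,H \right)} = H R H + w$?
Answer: $4 i \sqrt{19369} \approx 556.69 i$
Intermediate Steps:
$Y{\left(R,H \right)} = 209 + R H^{2}$ ($Y{\left(R,H \right)} = H R H + 209 = R H^{2} + 209 = 209 + R H^{2}$)
$\sqrt{Y{\left(-145,-44 \right)} + f} = \sqrt{\left(209 - 145 \left(-44\right)^{2}\right) - 29393} = \sqrt{\left(209 - 280720\right) - 29393} = \sqrt{-280511 - 29393} = \sqrt{-309904} = 4 i \sqrt{19369}$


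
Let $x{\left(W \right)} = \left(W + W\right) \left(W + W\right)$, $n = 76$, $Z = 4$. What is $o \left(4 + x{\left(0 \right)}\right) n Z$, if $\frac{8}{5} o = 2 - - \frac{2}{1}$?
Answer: $3040$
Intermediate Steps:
$x{\left(W \right)} = 4 W^{2}$ ($x{\left(W \right)} = 2 W 2 W = 4 W^{2}$)
$o = \frac{5}{2}$ ($o = \frac{5 \left(2 - - \frac{2}{1}\right)}{8} = \frac{5 \left(2 - \left(-2\right) 1\right)}{8} = \frac{5 \left(2 - -2\right)}{8} = \frac{5 \left(2 + 2\right)}{8} = \frac{5}{8} \cdot 4 = \frac{5}{2} \approx 2.5$)
$o \left(4 + x{\left(0 \right)}\right) n Z = \frac{5 \left(4 + 4 \cdot 0^{2}\right)}{2} \cdot 76 \cdot 4 = \frac{5 \left(4 + 4 \cdot 0\right)}{2} \cdot 76 \cdot 4 = \frac{5 \left(4 + 0\right)}{2} \cdot 76 \cdot 4 = \frac{5}{2} \cdot 4 \cdot 76 \cdot 4 = 10 \cdot 76 \cdot 4 = 760 \cdot 4 = 3040$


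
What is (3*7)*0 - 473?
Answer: -473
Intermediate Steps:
(3*7)*0 - 473 = 21*0 - 473 = 0 - 473 = -473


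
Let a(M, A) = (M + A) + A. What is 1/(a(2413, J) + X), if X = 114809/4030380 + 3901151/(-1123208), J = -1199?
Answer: 1131738764760/13077539826373 ≈ 0.086541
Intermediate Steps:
a(M, A) = M + 2*A (a(M, A) = (A + M) + A = M + 2*A)
X = -3898541645027/1131738764760 (X = 114809*(1/4030380) + 3901151*(-1/1123208) = 114809/4030380 - 3901151/1123208 = -3898541645027/1131738764760 ≈ -3.4447)
1/(a(2413, J) + X) = 1/((2413 + 2*(-1199)) - 3898541645027/1131738764760) = 1/((2413 - 2398) - 3898541645027/1131738764760) = 1/(15 - 3898541645027/1131738764760) = 1/(13077539826373/1131738764760) = 1131738764760/13077539826373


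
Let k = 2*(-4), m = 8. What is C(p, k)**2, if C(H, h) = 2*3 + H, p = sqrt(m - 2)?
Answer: (6 + sqrt(6))**2 ≈ 71.394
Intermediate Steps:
p = sqrt(6) (p = sqrt(8 - 2) = sqrt(6) ≈ 2.4495)
k = -8
C(H, h) = 6 + H
C(p, k)**2 = (6 + sqrt(6))**2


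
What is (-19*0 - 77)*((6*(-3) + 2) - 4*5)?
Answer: 2772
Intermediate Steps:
(-19*0 - 77)*((6*(-3) + 2) - 4*5) = (0 - 77)*((-18 + 2) - 20) = -77*(-16 - 20) = -77*(-36) = 2772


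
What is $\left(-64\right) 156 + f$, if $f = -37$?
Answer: $-10021$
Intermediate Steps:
$\left(-64\right) 156 + f = \left(-64\right) 156 - 37 = -9984 - 37 = -10021$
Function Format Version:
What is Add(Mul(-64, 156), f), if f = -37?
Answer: -10021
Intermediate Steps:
Add(Mul(-64, 156), f) = Add(Mul(-64, 156), -37) = Add(-9984, -37) = -10021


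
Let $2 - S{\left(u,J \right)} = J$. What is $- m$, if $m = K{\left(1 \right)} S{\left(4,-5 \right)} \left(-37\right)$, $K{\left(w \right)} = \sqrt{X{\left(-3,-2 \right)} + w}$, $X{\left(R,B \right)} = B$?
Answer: $259 i \approx 259.0 i$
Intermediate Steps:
$S{\left(u,J \right)} = 2 - J$
$K{\left(w \right)} = \sqrt{-2 + w}$
$m = - 259 i$ ($m = \sqrt{-2 + 1} \left(2 - -5\right) \left(-37\right) = \sqrt{-1} \left(2 + 5\right) \left(-37\right) = i 7 \left(-37\right) = 7 i \left(-37\right) = - 259 i \approx - 259.0 i$)
$- m = - \left(-259\right) i = 259 i$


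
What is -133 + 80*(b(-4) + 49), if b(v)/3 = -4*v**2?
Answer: -11573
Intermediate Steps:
b(v) = -12*v**2 (b(v) = 3*(-4*v**2) = -12*v**2)
-133 + 80*(b(-4) + 49) = -133 + 80*(-12*(-4)**2 + 49) = -133 + 80*(-12*16 + 49) = -133 + 80*(-192 + 49) = -133 + 80*(-143) = -133 - 11440 = -11573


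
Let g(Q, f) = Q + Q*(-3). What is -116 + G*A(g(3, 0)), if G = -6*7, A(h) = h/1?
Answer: 136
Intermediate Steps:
g(Q, f) = -2*Q (g(Q, f) = Q - 3*Q = -2*Q)
A(h) = h (A(h) = h*1 = h)
G = -42
-116 + G*A(g(3, 0)) = -116 - (-84)*3 = -116 - 42*(-6) = -116 + 252 = 136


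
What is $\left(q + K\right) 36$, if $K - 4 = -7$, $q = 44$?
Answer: $1476$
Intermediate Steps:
$K = -3$ ($K = 4 - 7 = -3$)
$\left(q + K\right) 36 = \left(44 - 3\right) 36 = 41 \cdot 36 = 1476$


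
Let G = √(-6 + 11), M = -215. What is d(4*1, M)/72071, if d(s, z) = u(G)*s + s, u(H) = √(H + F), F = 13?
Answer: 4/72071 + 4*√(13 + √5)/72071 ≈ 0.00027214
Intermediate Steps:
G = √5 ≈ 2.2361
u(H) = √(13 + H) (u(H) = √(H + 13) = √(13 + H))
d(s, z) = s + s*√(13 + √5) (d(s, z) = √(13 + √5)*s + s = s*√(13 + √5) + s = s + s*√(13 + √5))
d(4*1, M)/72071 = ((4*1)*(1 + √(13 + √5)))/72071 = (4*(1 + √(13 + √5)))*(1/72071) = (4 + 4*√(13 + √5))*(1/72071) = 4/72071 + 4*√(13 + √5)/72071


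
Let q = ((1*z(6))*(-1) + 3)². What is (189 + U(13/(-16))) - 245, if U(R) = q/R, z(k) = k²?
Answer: -18152/13 ≈ -1396.3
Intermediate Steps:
q = 1089 (q = ((1*6²)*(-1) + 3)² = ((1*36)*(-1) + 3)² = (36*(-1) + 3)² = (-36 + 3)² = (-33)² = 1089)
U(R) = 1089/R
(189 + U(13/(-16))) - 245 = (189 + 1089/((13/(-16)))) - 245 = (189 + 1089/((13*(-1/16)))) - 245 = (189 + 1089/(-13/16)) - 245 = (189 + 1089*(-16/13)) - 245 = (189 - 17424/13) - 245 = -14967/13 - 245 = -18152/13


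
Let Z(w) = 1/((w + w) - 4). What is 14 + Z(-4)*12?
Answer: 13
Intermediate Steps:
Z(w) = 1/(-4 + 2*w) (Z(w) = 1/(2*w - 4) = 1/(-4 + 2*w))
14 + Z(-4)*12 = 14 + (1/(2*(-2 - 4)))*12 = 14 + ((½)/(-6))*12 = 14 + ((½)*(-⅙))*12 = 14 - 1/12*12 = 14 - 1 = 13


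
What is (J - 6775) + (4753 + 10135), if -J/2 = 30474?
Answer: -52835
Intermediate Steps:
J = -60948 (J = -2*30474 = -60948)
(J - 6775) + (4753 + 10135) = (-60948 - 6775) + (4753 + 10135) = -67723 + 14888 = -52835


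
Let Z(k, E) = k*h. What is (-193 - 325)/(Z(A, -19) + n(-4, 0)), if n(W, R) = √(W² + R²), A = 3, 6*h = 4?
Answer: -259/3 ≈ -86.333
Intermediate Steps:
h = ⅔ (h = (⅙)*4 = ⅔ ≈ 0.66667)
Z(k, E) = 2*k/3 (Z(k, E) = k*(⅔) = 2*k/3)
n(W, R) = √(R² + W²)
(-193 - 325)/(Z(A, -19) + n(-4, 0)) = (-193 - 325)/((⅔)*3 + √(0² + (-4)²)) = -518/(2 + √(0 + 16)) = -518/(2 + √16) = -518/(2 + 4) = -518/6 = -518*⅙ = -259/3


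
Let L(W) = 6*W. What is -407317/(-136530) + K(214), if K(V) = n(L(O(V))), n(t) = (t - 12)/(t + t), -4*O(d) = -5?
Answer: 183179/68265 ≈ 2.6833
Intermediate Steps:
O(d) = 5/4 (O(d) = -¼*(-5) = 5/4)
n(t) = (-12 + t)/(2*t) (n(t) = (-12 + t)/((2*t)) = (-12 + t)*(1/(2*t)) = (-12 + t)/(2*t))
K(V) = -3/10 (K(V) = (-12 + 6*(5/4))/(2*((6*(5/4)))) = (-12 + 15/2)/(2*(15/2)) = (½)*(2/15)*(-9/2) = -3/10)
-407317/(-136530) + K(214) = -407317/(-136530) - 3/10 = -407317*(-1/136530) - 3/10 = 407317/136530 - 3/10 = 183179/68265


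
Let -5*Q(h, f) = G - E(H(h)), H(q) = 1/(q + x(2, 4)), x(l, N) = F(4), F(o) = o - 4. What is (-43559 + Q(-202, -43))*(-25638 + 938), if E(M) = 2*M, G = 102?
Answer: 108717534120/101 ≈ 1.0764e+9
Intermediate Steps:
F(o) = -4 + o
x(l, N) = 0 (x(l, N) = -4 + 4 = 0)
H(q) = 1/q (H(q) = 1/(q + 0) = 1/q)
Q(h, f) = -102/5 + 2/(5*h) (Q(h, f) = -(102 - 2/h)/5 = -102/5 + 2/(5*h))
(-43559 + Q(-202, -43))*(-25638 + 938) = (-43559 + (⅖)*(1 - 51*(-202))/(-202))*(-25638 + 938) = (-43559 + (⅖)*(-1/202)*(1 + 10302))*(-24700) = (-43559 + (⅖)*(-1/202)*10303)*(-24700) = (-43559 - 10303/505)*(-24700) = -22007598/505*(-24700) = 108717534120/101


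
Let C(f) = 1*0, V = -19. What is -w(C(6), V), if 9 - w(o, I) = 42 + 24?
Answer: 57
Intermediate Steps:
C(f) = 0
w(o, I) = -57 (w(o, I) = 9 - (42 + 24) = 9 - 1*66 = 9 - 66 = -57)
-w(C(6), V) = -1*(-57) = 57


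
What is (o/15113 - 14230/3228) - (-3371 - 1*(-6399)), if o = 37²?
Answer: -73965452125/24392382 ≈ -3032.3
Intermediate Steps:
o = 1369
(o/15113 - 14230/3228) - (-3371 - 1*(-6399)) = (1369/15113 - 14230/3228) - (-3371 - 1*(-6399)) = (1369*(1/15113) - 14230*1/3228) - (-3371 + 6399) = (1369/15113 - 7115/1614) - 1*3028 = -105319429/24392382 - 3028 = -73965452125/24392382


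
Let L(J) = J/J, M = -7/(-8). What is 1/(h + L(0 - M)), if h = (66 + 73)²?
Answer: 1/19322 ≈ 5.1754e-5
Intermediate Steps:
M = 7/8 (M = -7*(-⅛) = 7/8 ≈ 0.87500)
h = 19321 (h = 139² = 19321)
L(J) = 1
1/(h + L(0 - M)) = 1/(19321 + 1) = 1/19322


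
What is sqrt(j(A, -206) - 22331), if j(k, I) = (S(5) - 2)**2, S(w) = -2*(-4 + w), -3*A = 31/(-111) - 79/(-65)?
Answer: I*sqrt(22315) ≈ 149.38*I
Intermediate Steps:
A = -6754/21645 (A = -(31/(-111) - 79/(-65))/3 = -(31*(-1/111) - 79*(-1/65))/3 = -(-31/111 + 79/65)/3 = -1/3*6754/7215 = -6754/21645 ≈ -0.31204)
S(w) = 8 - 2*w
j(k, I) = 16 (j(k, I) = ((8 - 2*5) - 2)**2 = ((8 - 10) - 2)**2 = (-2 - 2)**2 = (-4)**2 = 16)
sqrt(j(A, -206) - 22331) = sqrt(16 - 22331) = sqrt(-22315) = I*sqrt(22315)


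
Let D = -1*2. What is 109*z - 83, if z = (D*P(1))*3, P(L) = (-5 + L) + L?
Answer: 1879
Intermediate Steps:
D = -2
P(L) = -5 + 2*L
z = 18 (z = -2*(-5 + 2*1)*3 = -2*(-5 + 2)*3 = -2*(-3)*3 = 6*3 = 18)
109*z - 83 = 109*18 - 83 = 1962 - 83 = 1879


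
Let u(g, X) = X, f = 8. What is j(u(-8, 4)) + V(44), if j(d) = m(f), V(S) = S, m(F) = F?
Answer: 52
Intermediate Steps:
j(d) = 8
j(u(-8, 4)) + V(44) = 8 + 44 = 52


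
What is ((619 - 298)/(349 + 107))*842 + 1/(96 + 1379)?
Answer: 66444401/112100 ≈ 592.72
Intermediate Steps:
((619 - 298)/(349 + 107))*842 + 1/(96 + 1379) = (321/456)*842 + 1/1475 = (321*(1/456))*842 + 1/1475 = (107/152)*842 + 1/1475 = 45047/76 + 1/1475 = 66444401/112100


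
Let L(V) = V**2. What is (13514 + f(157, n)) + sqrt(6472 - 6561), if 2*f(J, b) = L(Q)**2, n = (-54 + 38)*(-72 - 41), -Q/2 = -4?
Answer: 15562 + I*sqrt(89) ≈ 15562.0 + 9.434*I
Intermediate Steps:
Q = 8 (Q = -2*(-4) = 8)
n = 1808 (n = -16*(-113) = 1808)
f(J, b) = 2048 (f(J, b) = (8**2)**2/2 = (1/2)*64**2 = (1/2)*4096 = 2048)
(13514 + f(157, n)) + sqrt(6472 - 6561) = (13514 + 2048) + sqrt(6472 - 6561) = 15562 + sqrt(-89) = 15562 + I*sqrt(89)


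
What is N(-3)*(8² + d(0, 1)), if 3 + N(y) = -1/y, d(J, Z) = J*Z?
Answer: -512/3 ≈ -170.67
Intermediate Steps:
N(y) = -3 - 1/y
N(-3)*(8² + d(0, 1)) = (-3 - 1/(-3))*(8² + 0*1) = (-3 - 1*(-⅓))*(64 + 0) = (-3 + ⅓)*64 = -8/3*64 = -512/3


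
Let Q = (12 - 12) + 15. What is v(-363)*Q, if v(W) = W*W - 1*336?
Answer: 1971495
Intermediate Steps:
Q = 15 (Q = 0 + 15 = 15)
v(W) = -336 + W**2 (v(W) = W**2 - 336 = -336 + W**2)
v(-363)*Q = (-336 + (-363)**2)*15 = (-336 + 131769)*15 = 131433*15 = 1971495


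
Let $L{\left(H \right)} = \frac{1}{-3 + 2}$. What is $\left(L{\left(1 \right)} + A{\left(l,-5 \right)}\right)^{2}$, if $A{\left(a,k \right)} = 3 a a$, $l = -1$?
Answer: $4$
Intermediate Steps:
$A{\left(a,k \right)} = 3 a^{2}$
$L{\left(H \right)} = -1$ ($L{\left(H \right)} = \frac{1}{-1} = -1$)
$\left(L{\left(1 \right)} + A{\left(l,-5 \right)}\right)^{2} = \left(-1 + 3 \left(-1\right)^{2}\right)^{2} = \left(-1 + 3 \cdot 1\right)^{2} = \left(-1 + 3\right)^{2} = 2^{2} = 4$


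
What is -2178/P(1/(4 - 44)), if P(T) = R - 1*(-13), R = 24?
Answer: -2178/37 ≈ -58.865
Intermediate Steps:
P(T) = 37 (P(T) = 24 - 1*(-13) = 24 + 13 = 37)
-2178/P(1/(4 - 44)) = -2178/37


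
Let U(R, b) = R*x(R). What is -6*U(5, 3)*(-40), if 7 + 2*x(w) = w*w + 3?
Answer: 12600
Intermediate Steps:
x(w) = -2 + w²/2 (x(w) = -7/2 + (w*w + 3)/2 = -7/2 + (w² + 3)/2 = -7/2 + (3 + w²)/2 = -7/2 + (3/2 + w²/2) = -2 + w²/2)
U(R, b) = R*(-2 + R²/2)
-6*U(5, 3)*(-40) = -3*5*(-4 + 5²)*(-40) = -3*5*(-4 + 25)*(-40) = -3*5*21*(-40) = -6*105/2*(-40) = -315*(-40) = 12600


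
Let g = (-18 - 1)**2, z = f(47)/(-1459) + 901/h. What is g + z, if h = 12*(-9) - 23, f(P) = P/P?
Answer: 67682879/191129 ≈ 354.12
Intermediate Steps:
f(P) = 1
h = -131 (h = -108 - 23 = -131)
z = -1314690/191129 (z = 1/(-1459) + 901/(-131) = 1*(-1/1459) + 901*(-1/131) = -1/1459 - 901/131 = -1314690/191129 ≈ -6.8785)
g = 361 (g = (-19)**2 = 361)
g + z = 361 - 1314690/191129 = 67682879/191129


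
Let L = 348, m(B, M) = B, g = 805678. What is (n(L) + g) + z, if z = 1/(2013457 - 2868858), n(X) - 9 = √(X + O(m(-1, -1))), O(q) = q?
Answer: 689185465486/855401 + √347 ≈ 8.0571e+5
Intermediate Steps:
n(X) = 9 + √(-1 + X) (n(X) = 9 + √(X - 1) = 9 + √(-1 + X))
z = -1/855401 (z = 1/(-855401) = -1/855401 ≈ -1.1690e-6)
(n(L) + g) + z = ((9 + √(-1 + 348)) + 805678) - 1/855401 = ((9 + √347) + 805678) - 1/855401 = (805687 + √347) - 1/855401 = 689185465486/855401 + √347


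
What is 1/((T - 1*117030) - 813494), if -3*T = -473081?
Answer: -3/2318491 ≈ -1.2939e-6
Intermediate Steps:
T = 473081/3 (T = -1/3*(-473081) = 473081/3 ≈ 1.5769e+5)
1/((T - 1*117030) - 813494) = 1/((473081/3 - 1*117030) - 813494) = 1/((473081/3 - 117030) - 813494) = 1/(121991/3 - 813494) = 1/(-2318491/3) = -3/2318491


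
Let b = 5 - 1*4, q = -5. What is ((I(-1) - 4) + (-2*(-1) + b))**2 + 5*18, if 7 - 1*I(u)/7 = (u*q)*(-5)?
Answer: 49819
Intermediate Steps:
I(u) = 49 - 175*u (I(u) = 49 - 7*u*(-5)*(-5) = 49 - 7*(-5*u)*(-5) = 49 - 175*u)
b = 1 (b = 5 - 4 = 1)
((I(-1) - 4) + (-2*(-1) + b))**2 + 5*18 = (((49 - 175*(-1)) - 4) + (-2*(-1) + 1))**2 + 5*18 = (((49 + 175) - 4) + (2 + 1))**2 + 90 = ((224 - 4) + 3)**2 + 90 = (220 + 3)**2 + 90 = 223**2 + 90 = 49729 + 90 = 49819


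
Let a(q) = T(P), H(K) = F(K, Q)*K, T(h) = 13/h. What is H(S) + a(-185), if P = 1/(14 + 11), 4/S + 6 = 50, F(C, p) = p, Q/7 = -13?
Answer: 3484/11 ≈ 316.73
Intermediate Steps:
Q = -91 (Q = 7*(-13) = -91)
S = 1/11 (S = 4/(-6 + 50) = 4/44 = 4*(1/44) = 1/11 ≈ 0.090909)
P = 1/25 ≈ 0.040000
H(K) = -91*K
a(q) = 325 (a(q) = 13/(1/25) = 13*25 = 325)
H(S) + a(-185) = -91*1/11 + 325 = -91/11 + 325 = 3484/11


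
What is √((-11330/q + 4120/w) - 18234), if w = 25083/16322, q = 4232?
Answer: 11*I*√19016765263329/384606 ≈ 124.72*I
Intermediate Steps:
w = 25083/16322 (w = 25083*(1/16322) = 25083/16322 ≈ 1.5368)
√((-11330/q + 4120/w) - 18234) = √((-11330/4232 + 4120/(25083/16322)) - 18234) = √((-11330*1/4232 + 4120*(16322/25083)) - 18234) = √((-5665/2116 + 67246640/25083) - 18234) = √(142151795045/53075628 - 18234) = √(-825629205907/53075628) = 11*I*√19016765263329/384606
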